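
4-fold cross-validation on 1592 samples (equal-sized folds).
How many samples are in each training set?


Each validation fold has 1592/4 = 398 samples. Training set = 1592 - 398 = 1194.

1194


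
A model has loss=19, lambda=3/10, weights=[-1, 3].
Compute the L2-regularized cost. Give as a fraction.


L2 sq norm = sum(w^2) = 10. J = 19 + 3/10 * 10 = 22.

22


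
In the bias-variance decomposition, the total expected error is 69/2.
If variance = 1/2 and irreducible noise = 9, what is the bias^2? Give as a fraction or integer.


Total error = bias^2 + variance + irreducible noise. So bias^2 = 69/2 - 1/2 - 9 = 25.

25


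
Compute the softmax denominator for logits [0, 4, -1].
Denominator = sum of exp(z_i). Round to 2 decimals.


Denom = e^0=1.0000 + e^4=54.5982 + e^-1=0.3679. Sum = 55.9661, which rounds to 55.97.

55.97


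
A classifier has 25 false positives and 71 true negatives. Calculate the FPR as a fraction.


FPR = FP / (FP + TN) = 25 / 96 = 25/96.

25/96


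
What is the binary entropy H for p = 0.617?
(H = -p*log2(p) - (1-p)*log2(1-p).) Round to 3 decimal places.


H = -0.617*log2(0.617) - 0.383*log2(0.383) = 0.960.

0.960


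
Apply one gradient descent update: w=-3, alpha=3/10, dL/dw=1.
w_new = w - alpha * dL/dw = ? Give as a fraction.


w_new = -3 - 3/10 * 1 = -3 - 3/10 = -33/10.

-33/10


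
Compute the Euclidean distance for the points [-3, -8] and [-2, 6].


d = sqrt(sum of squared differences). (-3--2)^2=1, (-8-6)^2=196. Sum = 197.

sqrt(197)


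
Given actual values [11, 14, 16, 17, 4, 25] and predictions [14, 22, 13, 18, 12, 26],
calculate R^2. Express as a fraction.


Mean(y) = 29/2. SS_res = 148. SS_tot = 483/2. R^2 = 1 - 148/(483/2) = 187/483.

187/483


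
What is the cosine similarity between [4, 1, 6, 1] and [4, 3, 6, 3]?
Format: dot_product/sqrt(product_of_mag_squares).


dot = 58. |a|^2 = 54, |b|^2 = 70. cos = 58/sqrt(3780).

58/sqrt(3780)


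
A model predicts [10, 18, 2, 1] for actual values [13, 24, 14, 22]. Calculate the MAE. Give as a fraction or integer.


MAE = (1/4) * (|13-10|=3 + |24-18|=6 + |14-2|=12 + |22-1|=21). Sum = 42. MAE = 21/2.

21/2


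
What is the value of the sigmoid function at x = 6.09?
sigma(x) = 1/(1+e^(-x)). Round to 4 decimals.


sigma(6.09) = 1/(1+e^(-6.09)) = 1/(1+0.002265) = 1/1.002265 = 0.9977.

0.9977


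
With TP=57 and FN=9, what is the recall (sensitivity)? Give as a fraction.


Recall = TP / (TP + FN) = 57 / 66 = 19/22.

19/22


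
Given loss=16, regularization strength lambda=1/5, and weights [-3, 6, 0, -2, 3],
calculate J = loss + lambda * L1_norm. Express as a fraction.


L1 norm = sum(|w|) = 14. J = 16 + 1/5 * 14 = 94/5.

94/5


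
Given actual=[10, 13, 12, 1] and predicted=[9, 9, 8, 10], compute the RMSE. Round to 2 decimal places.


MSE = 28.5000. RMSE = sqrt(28.5000) = 5.34.

5.34


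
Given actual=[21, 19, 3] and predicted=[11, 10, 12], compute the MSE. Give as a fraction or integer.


MSE = (1/3) * ((21-11)^2=100 + (19-10)^2=81 + (3-12)^2=81). Sum = 262. MSE = 262/3.

262/3


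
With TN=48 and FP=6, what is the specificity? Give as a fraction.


Specificity = TN / (TN + FP) = 48 / 54 = 8/9.

8/9


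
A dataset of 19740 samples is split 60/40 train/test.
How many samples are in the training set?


Test set = 19740 * 40% = 7896. Training set = 19740 - 7896 = 11844.

11844


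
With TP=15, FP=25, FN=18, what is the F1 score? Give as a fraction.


Precision = 15/40 = 3/8. Recall = 15/33 = 5/11. F1 = 2*P*R/(P+R) = 30/73.

30/73


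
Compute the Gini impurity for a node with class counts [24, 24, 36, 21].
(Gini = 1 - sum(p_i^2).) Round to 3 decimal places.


Total = 105. Proportions: 24/105, 24/105, 36/105, 21/105. sum(p_i^2) = 0.2620. Gini = 1 - 0.2620 = 0.7380, which rounds to 0.738.

0.738


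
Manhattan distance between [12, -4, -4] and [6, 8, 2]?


d = sum of absolute differences: |12-6|=6 + |-4-8|=12 + |-4-2|=6 = 24.

24


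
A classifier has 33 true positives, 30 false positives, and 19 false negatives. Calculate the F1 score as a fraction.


Precision = 33/63 = 11/21. Recall = 33/52 = 33/52. F1 = 2*P*R/(P+R) = 66/115.

66/115


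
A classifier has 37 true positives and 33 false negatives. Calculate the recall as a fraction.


Recall = TP / (TP + FN) = 37 / 70 = 37/70.

37/70


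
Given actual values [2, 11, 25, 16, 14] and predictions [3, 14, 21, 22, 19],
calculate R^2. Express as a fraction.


Mean(y) = 68/5. SS_res = 87. SS_tot = 1386/5. R^2 = 1 - 87/(1386/5) = 317/462.

317/462


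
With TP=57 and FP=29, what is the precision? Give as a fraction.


Precision = TP / (TP + FP) = 57 / 86 = 57/86.

57/86


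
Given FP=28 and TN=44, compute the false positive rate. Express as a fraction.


FPR = FP / (FP + TN) = 28 / 72 = 7/18.

7/18


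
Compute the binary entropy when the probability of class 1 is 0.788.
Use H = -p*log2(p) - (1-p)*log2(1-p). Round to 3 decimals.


H = -0.788*log2(0.788) - 0.212*log2(0.212) = 0.745.

0.745


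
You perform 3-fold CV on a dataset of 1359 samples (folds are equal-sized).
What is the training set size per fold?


Each validation fold has 1359/3 = 453 samples. Training set = 1359 - 453 = 906.

906


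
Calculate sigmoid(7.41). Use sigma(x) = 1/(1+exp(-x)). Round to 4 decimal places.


sigma(7.41) = 1/(1+e^(-7.41)) = 1/(1+0.000605) = 1/1.000605 = 0.9994.

0.9994


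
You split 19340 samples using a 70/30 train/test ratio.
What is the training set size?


Test set = 19340 * 30% = 5802. Training set = 19340 - 5802 = 13538.

13538


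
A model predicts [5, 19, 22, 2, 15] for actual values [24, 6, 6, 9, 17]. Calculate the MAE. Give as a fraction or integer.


MAE = (1/5) * (|24-5|=19 + |6-19|=13 + |6-22|=16 + |9-2|=7 + |17-15|=2). Sum = 57. MAE = 57/5.

57/5


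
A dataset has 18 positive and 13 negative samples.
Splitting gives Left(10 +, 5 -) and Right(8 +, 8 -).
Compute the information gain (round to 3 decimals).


H(parent) = 0.9812. H(left) = 0.9183, H(right) = 1.0000. Weighted = (15/31)*0.9183 + (16/31)*1.0000 = 0.9605. IG = 0.9812 - 0.9605 = 0.0207, which rounds to 0.021.

0.021


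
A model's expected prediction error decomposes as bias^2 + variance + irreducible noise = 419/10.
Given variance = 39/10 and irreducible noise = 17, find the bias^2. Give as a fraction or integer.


Total error = bias^2 + variance + irreducible noise. So bias^2 = 419/10 - 39/10 - 17 = 21.

21


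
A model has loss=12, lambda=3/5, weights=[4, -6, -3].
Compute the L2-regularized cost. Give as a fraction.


L2 sq norm = sum(w^2) = 61. J = 12 + 3/5 * 61 = 243/5.

243/5


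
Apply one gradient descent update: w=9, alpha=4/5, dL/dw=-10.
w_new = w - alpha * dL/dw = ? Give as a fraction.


w_new = 9 - 4/5 * -10 = 9 - -8 = 17.

17


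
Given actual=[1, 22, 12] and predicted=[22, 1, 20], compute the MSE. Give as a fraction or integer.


MSE = (1/3) * ((1-22)^2=441 + (22-1)^2=441 + (12-20)^2=64). Sum = 946. MSE = 946/3.

946/3


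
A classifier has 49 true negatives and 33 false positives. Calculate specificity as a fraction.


Specificity = TN / (TN + FP) = 49 / 82 = 49/82.

49/82


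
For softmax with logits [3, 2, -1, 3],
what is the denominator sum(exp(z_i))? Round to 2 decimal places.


Denom = e^3=20.0855 + e^2=7.3891 + e^-1=0.3679 + e^3=20.0855. Sum = 47.9280, which rounds to 47.93.

47.93


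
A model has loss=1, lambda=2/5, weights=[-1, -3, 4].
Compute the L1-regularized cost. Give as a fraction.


L1 norm = sum(|w|) = 8. J = 1 + 2/5 * 8 = 21/5.

21/5


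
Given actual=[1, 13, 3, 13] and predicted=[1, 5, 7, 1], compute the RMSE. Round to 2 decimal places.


MSE = 56.0000. RMSE = sqrt(56.0000) = 7.48.

7.48


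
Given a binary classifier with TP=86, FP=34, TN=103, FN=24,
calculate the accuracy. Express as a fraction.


Accuracy = (TP + TN) / (TP + TN + FP + FN) = (86 + 103) / 247 = 189/247.

189/247


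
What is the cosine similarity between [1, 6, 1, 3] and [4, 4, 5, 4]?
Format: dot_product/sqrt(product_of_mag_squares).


dot = 45. |a|^2 = 47, |b|^2 = 73. cos = 45/sqrt(3431).

45/sqrt(3431)


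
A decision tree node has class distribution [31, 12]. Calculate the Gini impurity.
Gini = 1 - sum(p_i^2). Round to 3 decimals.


Total = 43. Proportions: 31/43, 12/43. sum(p_i^2) = 0.5976. Gini = 1 - 0.5976 = 0.4024, which rounds to 0.402.

0.402


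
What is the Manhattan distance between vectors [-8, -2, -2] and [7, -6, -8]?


d = sum of absolute differences: |-8-7|=15 + |-2--6|=4 + |-2--8|=6 = 25.

25


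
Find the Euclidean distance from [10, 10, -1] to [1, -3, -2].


d = sqrt(sum of squared differences). (10-1)^2=81, (10--3)^2=169, (-1--2)^2=1. Sum = 251.

sqrt(251)


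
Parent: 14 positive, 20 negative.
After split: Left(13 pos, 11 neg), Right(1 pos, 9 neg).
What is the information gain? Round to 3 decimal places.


H(parent) = 0.9774. H(left) = 0.9950, H(right) = 0.4690. Weighted = (24/34)*0.9950 + (10/34)*0.4690 = 0.8403. IG = 0.9774 - 0.8403 = 0.1371, which rounds to 0.137.

0.137


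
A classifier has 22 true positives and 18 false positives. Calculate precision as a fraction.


Precision = TP / (TP + FP) = 22 / 40 = 11/20.

11/20


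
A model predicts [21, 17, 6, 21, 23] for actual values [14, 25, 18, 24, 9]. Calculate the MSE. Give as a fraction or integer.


MSE = (1/5) * ((14-21)^2=49 + (25-17)^2=64 + (18-6)^2=144 + (24-21)^2=9 + (9-23)^2=196). Sum = 462. MSE = 462/5.

462/5


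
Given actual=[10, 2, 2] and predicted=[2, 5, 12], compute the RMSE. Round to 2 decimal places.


MSE = 57.6667. RMSE = sqrt(57.6667) = 7.59.

7.59


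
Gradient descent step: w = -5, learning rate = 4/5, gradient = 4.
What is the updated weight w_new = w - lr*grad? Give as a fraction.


w_new = -5 - 4/5 * 4 = -5 - 16/5 = -41/5.

-41/5


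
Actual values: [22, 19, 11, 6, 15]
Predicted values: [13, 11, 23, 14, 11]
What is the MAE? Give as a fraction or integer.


MAE = (1/5) * (|22-13|=9 + |19-11|=8 + |11-23|=12 + |6-14|=8 + |15-11|=4). Sum = 41. MAE = 41/5.

41/5


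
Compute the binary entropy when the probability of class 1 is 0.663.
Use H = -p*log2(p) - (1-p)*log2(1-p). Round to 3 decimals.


H = -0.663*log2(0.663) - 0.337*log2(0.337) = 0.922.

0.922


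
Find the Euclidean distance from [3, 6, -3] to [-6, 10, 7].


d = sqrt(sum of squared differences). (3--6)^2=81, (6-10)^2=16, (-3-7)^2=100. Sum = 197.

sqrt(197)


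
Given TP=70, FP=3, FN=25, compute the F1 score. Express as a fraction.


Precision = 70/73 = 70/73. Recall = 70/95 = 14/19. F1 = 2*P*R/(P+R) = 5/6.

5/6


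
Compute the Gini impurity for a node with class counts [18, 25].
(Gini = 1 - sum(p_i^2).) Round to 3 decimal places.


Total = 43. Proportions: 18/43, 25/43. sum(p_i^2) = 0.5133. Gini = 1 - 0.5133 = 0.4867, which rounds to 0.487.

0.487


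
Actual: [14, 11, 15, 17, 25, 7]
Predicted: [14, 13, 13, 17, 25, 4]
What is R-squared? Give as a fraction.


Mean(y) = 89/6. SS_res = 17. SS_tot = 1109/6. R^2 = 1 - 17/(1109/6) = 1007/1109.

1007/1109


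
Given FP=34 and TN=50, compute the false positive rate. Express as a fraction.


FPR = FP / (FP + TN) = 34 / 84 = 17/42.

17/42


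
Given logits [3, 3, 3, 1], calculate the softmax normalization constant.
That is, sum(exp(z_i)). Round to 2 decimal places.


Denom = e^3=20.0855 + e^3=20.0855 + e^3=20.0855 + e^1=2.7183. Sum = 62.9748, which rounds to 62.97.

62.97


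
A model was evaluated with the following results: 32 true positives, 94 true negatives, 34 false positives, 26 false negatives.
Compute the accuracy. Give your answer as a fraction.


Accuracy = (TP + TN) / (TP + TN + FP + FN) = (32 + 94) / 186 = 21/31.

21/31


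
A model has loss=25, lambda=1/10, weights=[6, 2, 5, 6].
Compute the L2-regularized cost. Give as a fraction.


L2 sq norm = sum(w^2) = 101. J = 25 + 1/10 * 101 = 351/10.

351/10


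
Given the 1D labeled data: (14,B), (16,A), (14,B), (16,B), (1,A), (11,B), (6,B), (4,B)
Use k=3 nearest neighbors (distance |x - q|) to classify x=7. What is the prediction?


Distances: |14-7|=7, |16-7|=9, |14-7|=7, |16-7|=9, |1-7|=6, |11-7|=4, |6-7|=1, |4-7|=3. 3 nearest: (6,B), (4,B), (11,B). Counts: {'B': 3}. Majority class: B.

B


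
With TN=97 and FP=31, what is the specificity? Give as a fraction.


Specificity = TN / (TN + FP) = 97 / 128 = 97/128.

97/128


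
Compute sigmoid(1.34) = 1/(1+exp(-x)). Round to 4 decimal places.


sigma(1.34) = 1/(1+e^(-1.34)) = 1/(1+0.261846) = 1/1.261846 = 0.7925.

0.7925


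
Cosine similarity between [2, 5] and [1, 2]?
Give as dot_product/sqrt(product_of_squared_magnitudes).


dot = 12. |a|^2 = 29, |b|^2 = 5. cos = 12/sqrt(145).

12/sqrt(145)


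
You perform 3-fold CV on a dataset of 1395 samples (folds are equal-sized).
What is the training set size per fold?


Each validation fold has 1395/3 = 465 samples. Training set = 1395 - 465 = 930.

930


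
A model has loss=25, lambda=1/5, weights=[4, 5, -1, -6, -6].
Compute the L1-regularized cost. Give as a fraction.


L1 norm = sum(|w|) = 22. J = 25 + 1/5 * 22 = 147/5.

147/5


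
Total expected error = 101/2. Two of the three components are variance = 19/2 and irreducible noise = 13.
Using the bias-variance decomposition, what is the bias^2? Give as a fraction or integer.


Total error = bias^2 + variance + irreducible noise. So bias^2 = 101/2 - 19/2 - 13 = 28.

28


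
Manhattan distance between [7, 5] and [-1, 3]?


d = sum of absolute differences: |7--1|=8 + |5-3|=2 = 10.

10


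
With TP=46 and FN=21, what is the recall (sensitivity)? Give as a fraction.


Recall = TP / (TP + FN) = 46 / 67 = 46/67.

46/67


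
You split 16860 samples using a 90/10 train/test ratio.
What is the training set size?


Test set = 16860 * 10% = 1686. Training set = 16860 - 1686 = 15174.

15174


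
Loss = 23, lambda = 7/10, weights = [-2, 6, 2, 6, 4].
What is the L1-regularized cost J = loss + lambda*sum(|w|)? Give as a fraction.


L1 norm = sum(|w|) = 20. J = 23 + 7/10 * 20 = 37.

37


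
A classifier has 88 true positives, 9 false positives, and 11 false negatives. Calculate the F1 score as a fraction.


Precision = 88/97 = 88/97. Recall = 88/99 = 8/9. F1 = 2*P*R/(P+R) = 44/49.

44/49


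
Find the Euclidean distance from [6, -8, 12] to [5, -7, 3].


d = sqrt(sum of squared differences). (6-5)^2=1, (-8--7)^2=1, (12-3)^2=81. Sum = 83.

sqrt(83)


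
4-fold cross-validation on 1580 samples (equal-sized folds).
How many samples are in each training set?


Each validation fold has 1580/4 = 395 samples. Training set = 1580 - 395 = 1185.

1185


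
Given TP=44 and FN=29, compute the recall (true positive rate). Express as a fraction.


Recall = TP / (TP + FN) = 44 / 73 = 44/73.

44/73


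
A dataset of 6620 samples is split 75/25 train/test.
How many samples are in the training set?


Test set = 6620 * 25% = 1655. Training set = 6620 - 1655 = 4965.

4965


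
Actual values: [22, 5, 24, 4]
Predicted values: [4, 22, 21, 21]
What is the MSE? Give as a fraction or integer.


MSE = (1/4) * ((22-4)^2=324 + (5-22)^2=289 + (24-21)^2=9 + (4-21)^2=289). Sum = 911. MSE = 911/4.

911/4


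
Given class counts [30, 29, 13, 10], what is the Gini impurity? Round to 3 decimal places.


Total = 82. Proportions: 30/82, 29/82, 13/82, 10/82. sum(p_i^2) = 0.2989. Gini = 1 - 0.2989 = 0.7011, which rounds to 0.701.

0.701


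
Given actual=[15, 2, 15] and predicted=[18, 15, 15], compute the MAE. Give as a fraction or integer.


MAE = (1/3) * (|15-18|=3 + |2-15|=13 + |15-15|=0). Sum = 16. MAE = 16/3.

16/3


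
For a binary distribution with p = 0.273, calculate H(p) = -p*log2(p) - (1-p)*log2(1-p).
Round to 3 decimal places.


H = -0.273*log2(0.273) - 0.727*log2(0.727) = 0.846.

0.846


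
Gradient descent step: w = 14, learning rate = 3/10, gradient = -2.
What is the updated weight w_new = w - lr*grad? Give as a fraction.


w_new = 14 - 3/10 * -2 = 14 - -3/5 = 73/5.

73/5


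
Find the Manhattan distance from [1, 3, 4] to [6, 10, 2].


d = sum of absolute differences: |1-6|=5 + |3-10|=7 + |4-2|=2 = 14.

14


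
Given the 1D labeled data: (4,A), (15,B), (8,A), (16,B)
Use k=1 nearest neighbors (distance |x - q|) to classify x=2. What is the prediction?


Distances: |4-2|=2, |15-2|=13, |8-2|=6, |16-2|=14. 1 nearest: (4,A). Counts: {'A': 1}. Majority class: A.

A


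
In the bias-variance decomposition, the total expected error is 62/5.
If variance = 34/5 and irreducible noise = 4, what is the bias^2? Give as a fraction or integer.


Total error = bias^2 + variance + irreducible noise. So bias^2 = 62/5 - 34/5 - 4 = 8/5.

8/5


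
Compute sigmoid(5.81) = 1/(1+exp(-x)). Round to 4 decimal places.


sigma(5.81) = 1/(1+e^(-5.81)) = 1/(1+0.002997) = 1/1.002997 = 0.9970.

0.9970


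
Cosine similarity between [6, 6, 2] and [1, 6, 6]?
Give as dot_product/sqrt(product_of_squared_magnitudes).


dot = 54. |a|^2 = 76, |b|^2 = 73. cos = 54/sqrt(5548).

54/sqrt(5548)


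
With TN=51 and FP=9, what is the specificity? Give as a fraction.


Specificity = TN / (TN + FP) = 51 / 60 = 17/20.

17/20


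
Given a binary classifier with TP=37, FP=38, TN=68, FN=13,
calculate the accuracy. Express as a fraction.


Accuracy = (TP + TN) / (TP + TN + FP + FN) = (37 + 68) / 156 = 35/52.

35/52


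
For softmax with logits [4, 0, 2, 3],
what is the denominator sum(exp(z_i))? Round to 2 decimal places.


Denom = e^4=54.5982 + e^0=1.0000 + e^2=7.3891 + e^3=20.0855. Sum = 83.0728, which rounds to 83.07.

83.07


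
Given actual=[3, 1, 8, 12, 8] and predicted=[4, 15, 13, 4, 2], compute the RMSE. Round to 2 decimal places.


MSE = 64.4000. RMSE = sqrt(64.4000) = 8.02.

8.02


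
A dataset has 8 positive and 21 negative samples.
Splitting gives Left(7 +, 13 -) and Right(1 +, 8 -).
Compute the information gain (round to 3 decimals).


H(parent) = 0.8498. H(left) = 0.9341, H(right) = 0.5033. Weighted = (20/29)*0.9341 + (9/29)*0.5033 = 0.8004. IG = 0.8498 - 0.8004 = 0.0494, which rounds to 0.049.

0.049


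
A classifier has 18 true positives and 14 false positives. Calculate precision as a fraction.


Precision = TP / (TP + FP) = 18 / 32 = 9/16.

9/16


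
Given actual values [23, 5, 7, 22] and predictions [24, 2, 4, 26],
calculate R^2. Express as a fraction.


Mean(y) = 57/4. SS_res = 35. SS_tot = 1099/4. R^2 = 1 - 35/(1099/4) = 137/157.

137/157


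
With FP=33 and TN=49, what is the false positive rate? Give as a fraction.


FPR = FP / (FP + TN) = 33 / 82 = 33/82.

33/82


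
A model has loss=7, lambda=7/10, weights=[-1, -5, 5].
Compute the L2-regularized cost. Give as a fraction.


L2 sq norm = sum(w^2) = 51. J = 7 + 7/10 * 51 = 427/10.

427/10


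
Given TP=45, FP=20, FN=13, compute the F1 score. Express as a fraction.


Precision = 45/65 = 9/13. Recall = 45/58 = 45/58. F1 = 2*P*R/(P+R) = 30/41.

30/41


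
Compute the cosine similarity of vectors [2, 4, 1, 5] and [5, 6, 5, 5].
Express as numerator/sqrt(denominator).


dot = 64. |a|^2 = 46, |b|^2 = 111. cos = 64/sqrt(5106).

64/sqrt(5106)


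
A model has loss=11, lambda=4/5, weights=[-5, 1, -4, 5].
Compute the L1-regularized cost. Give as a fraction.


L1 norm = sum(|w|) = 15. J = 11 + 4/5 * 15 = 23.

23


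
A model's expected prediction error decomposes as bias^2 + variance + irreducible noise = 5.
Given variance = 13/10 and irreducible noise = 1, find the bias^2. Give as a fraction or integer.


Total error = bias^2 + variance + irreducible noise. So bias^2 = 5 - 13/10 - 1 = 27/10.

27/10


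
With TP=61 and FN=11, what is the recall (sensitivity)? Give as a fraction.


Recall = TP / (TP + FN) = 61 / 72 = 61/72.

61/72


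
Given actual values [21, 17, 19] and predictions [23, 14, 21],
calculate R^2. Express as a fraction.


Mean(y) = 19. SS_res = 17. SS_tot = 8. R^2 = 1 - 17/(8) = -9/8.

-9/8


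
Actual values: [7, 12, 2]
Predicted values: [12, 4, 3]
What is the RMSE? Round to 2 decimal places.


MSE = 30.0000. RMSE = sqrt(30.0000) = 5.48.

5.48


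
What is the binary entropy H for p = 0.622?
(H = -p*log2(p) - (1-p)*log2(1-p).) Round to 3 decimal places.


H = -0.622*log2(0.622) - 0.378*log2(0.378) = 0.957.

0.957


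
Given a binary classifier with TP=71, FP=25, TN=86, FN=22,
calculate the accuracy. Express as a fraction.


Accuracy = (TP + TN) / (TP + TN + FP + FN) = (71 + 86) / 204 = 157/204.

157/204


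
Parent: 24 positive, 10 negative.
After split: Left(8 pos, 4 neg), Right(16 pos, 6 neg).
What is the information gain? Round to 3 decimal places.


H(parent) = 0.8740. H(left) = 0.9183, H(right) = 0.8454. Weighted = (12/34)*0.9183 + (22/34)*0.8454 = 0.8711. IG = 0.8740 - 0.8711 = 0.0029, which rounds to 0.003.

0.003


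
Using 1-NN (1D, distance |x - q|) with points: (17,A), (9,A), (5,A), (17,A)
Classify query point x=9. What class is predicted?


Distances: |17-9|=8, |9-9|=0, |5-9|=4, |17-9|=8. 1 nearest: (9,A). Counts: {'A': 1}. Majority class: A.

A


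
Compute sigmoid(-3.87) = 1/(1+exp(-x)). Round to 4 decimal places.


sigma(-3.87) = 1/(1+e^(3.87)) = 1/(1+47.942386) = 1/48.942386 = 0.0204.

0.0204


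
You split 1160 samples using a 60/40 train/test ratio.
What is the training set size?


Test set = 1160 * 40% = 464. Training set = 1160 - 464 = 696.

696


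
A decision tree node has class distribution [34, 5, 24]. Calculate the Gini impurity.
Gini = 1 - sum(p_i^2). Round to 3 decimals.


Total = 63. Proportions: 34/63, 5/63, 24/63. sum(p_i^2) = 0.4427. Gini = 1 - 0.4427 = 0.5573, which rounds to 0.557.

0.557


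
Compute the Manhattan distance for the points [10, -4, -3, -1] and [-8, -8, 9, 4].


d = sum of absolute differences: |10--8|=18 + |-4--8|=4 + |-3-9|=12 + |-1-4|=5 = 39.

39


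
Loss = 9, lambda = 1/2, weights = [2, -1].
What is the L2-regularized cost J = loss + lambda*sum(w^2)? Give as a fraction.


L2 sq norm = sum(w^2) = 5. J = 9 + 1/2 * 5 = 23/2.

23/2


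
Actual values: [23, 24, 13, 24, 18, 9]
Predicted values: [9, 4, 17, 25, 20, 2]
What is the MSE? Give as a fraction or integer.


MSE = (1/6) * ((23-9)^2=196 + (24-4)^2=400 + (13-17)^2=16 + (24-25)^2=1 + (18-20)^2=4 + (9-2)^2=49). Sum = 666. MSE = 111.

111


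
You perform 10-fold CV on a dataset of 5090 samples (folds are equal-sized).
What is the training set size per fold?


Each validation fold has 5090/10 = 509 samples. Training set = 5090 - 509 = 4581.

4581


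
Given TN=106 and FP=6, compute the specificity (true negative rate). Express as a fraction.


Specificity = TN / (TN + FP) = 106 / 112 = 53/56.

53/56


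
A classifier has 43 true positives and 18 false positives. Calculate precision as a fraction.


Precision = TP / (TP + FP) = 43 / 61 = 43/61.

43/61


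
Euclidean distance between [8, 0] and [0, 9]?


d = sqrt(sum of squared differences). (8-0)^2=64, (0-9)^2=81. Sum = 145.

sqrt(145)


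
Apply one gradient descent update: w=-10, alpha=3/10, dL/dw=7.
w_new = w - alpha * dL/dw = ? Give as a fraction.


w_new = -10 - 3/10 * 7 = -10 - 21/10 = -121/10.

-121/10


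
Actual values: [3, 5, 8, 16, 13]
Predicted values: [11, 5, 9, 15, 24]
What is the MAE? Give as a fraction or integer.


MAE = (1/5) * (|3-11|=8 + |5-5|=0 + |8-9|=1 + |16-15|=1 + |13-24|=11). Sum = 21. MAE = 21/5.

21/5


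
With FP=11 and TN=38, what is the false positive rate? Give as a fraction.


FPR = FP / (FP + TN) = 11 / 49 = 11/49.

11/49


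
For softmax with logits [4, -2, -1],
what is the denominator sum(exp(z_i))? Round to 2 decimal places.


Denom = e^4=54.5982 + e^-2=0.1353 + e^-1=0.3679. Sum = 55.1014, which rounds to 55.10.

55.10


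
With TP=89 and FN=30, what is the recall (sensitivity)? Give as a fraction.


Recall = TP / (TP + FN) = 89 / 119 = 89/119.

89/119


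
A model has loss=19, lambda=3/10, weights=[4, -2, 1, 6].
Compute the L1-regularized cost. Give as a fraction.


L1 norm = sum(|w|) = 13. J = 19 + 3/10 * 13 = 229/10.

229/10


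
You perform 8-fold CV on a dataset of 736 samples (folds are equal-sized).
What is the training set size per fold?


Each validation fold has 736/8 = 92 samples. Training set = 736 - 92 = 644.

644


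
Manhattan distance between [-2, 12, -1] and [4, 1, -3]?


d = sum of absolute differences: |-2-4|=6 + |12-1|=11 + |-1--3|=2 = 19.

19


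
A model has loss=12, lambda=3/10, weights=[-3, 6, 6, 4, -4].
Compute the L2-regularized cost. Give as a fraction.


L2 sq norm = sum(w^2) = 113. J = 12 + 3/10 * 113 = 459/10.

459/10


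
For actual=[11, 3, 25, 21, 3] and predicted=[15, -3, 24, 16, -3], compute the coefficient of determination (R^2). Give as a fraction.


Mean(y) = 63/5. SS_res = 114. SS_tot = 2056/5. R^2 = 1 - 114/(2056/5) = 743/1028.

743/1028


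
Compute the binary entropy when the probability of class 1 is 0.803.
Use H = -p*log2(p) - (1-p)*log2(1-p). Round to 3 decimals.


H = -0.803*log2(0.803) - 0.197*log2(0.197) = 0.716.

0.716


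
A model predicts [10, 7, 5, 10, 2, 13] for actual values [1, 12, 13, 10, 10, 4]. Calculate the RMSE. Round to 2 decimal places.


MSE = 52.5000. RMSE = sqrt(52.5000) = 7.25.

7.25


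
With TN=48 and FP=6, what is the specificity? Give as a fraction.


Specificity = TN / (TN + FP) = 48 / 54 = 8/9.

8/9


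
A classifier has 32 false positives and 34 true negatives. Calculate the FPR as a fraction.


FPR = FP / (FP + TN) = 32 / 66 = 16/33.

16/33


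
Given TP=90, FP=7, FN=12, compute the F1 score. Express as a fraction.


Precision = 90/97 = 90/97. Recall = 90/102 = 15/17. F1 = 2*P*R/(P+R) = 180/199.

180/199


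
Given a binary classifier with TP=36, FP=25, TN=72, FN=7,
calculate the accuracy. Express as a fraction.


Accuracy = (TP + TN) / (TP + TN + FP + FN) = (36 + 72) / 140 = 27/35.

27/35


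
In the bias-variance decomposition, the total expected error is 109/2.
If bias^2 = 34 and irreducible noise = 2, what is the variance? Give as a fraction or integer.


Total error = bias^2 + variance + irreducible noise. So variance = 109/2 - 34 - 2 = 37/2.

37/2


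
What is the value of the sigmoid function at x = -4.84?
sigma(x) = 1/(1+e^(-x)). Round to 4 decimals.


sigma(-4.84) = 1/(1+e^(4.84)) = 1/(1+126.469352) = 1/127.469352 = 0.0078.

0.0078


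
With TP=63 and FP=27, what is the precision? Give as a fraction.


Precision = TP / (TP + FP) = 63 / 90 = 7/10.

7/10


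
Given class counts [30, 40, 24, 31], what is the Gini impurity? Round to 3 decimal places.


Total = 125. Proportions: 30/125, 40/125, 24/125, 31/125. sum(p_i^2) = 0.2584. Gini = 1 - 0.2584 = 0.7416, which rounds to 0.742.

0.742


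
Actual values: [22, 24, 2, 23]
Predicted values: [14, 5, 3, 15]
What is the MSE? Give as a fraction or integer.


MSE = (1/4) * ((22-14)^2=64 + (24-5)^2=361 + (2-3)^2=1 + (23-15)^2=64). Sum = 490. MSE = 245/2.

245/2


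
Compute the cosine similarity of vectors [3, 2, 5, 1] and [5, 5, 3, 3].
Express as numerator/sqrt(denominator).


dot = 43. |a|^2 = 39, |b|^2 = 68. cos = 43/sqrt(2652).

43/sqrt(2652)


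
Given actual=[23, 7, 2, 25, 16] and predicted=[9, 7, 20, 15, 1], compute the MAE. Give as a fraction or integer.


MAE = (1/5) * (|23-9|=14 + |7-7|=0 + |2-20|=18 + |25-15|=10 + |16-1|=15). Sum = 57. MAE = 57/5.

57/5


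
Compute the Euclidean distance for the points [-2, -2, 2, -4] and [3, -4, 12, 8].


d = sqrt(sum of squared differences). (-2-3)^2=25, (-2--4)^2=4, (2-12)^2=100, (-4-8)^2=144. Sum = 273.

sqrt(273)


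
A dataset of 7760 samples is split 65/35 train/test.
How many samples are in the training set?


Test set = 7760 * 35% = 2716. Training set = 7760 - 2716 = 5044.

5044


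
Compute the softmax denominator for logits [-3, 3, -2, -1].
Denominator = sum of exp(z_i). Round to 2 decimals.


Denom = e^-3=0.0498 + e^3=20.0855 + e^-2=0.1353 + e^-1=0.3679. Sum = 20.6385, which rounds to 20.64.

20.64


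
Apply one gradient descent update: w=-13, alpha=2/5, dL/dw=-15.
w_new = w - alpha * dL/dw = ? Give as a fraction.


w_new = -13 - 2/5 * -15 = -13 - -6 = -7.

-7


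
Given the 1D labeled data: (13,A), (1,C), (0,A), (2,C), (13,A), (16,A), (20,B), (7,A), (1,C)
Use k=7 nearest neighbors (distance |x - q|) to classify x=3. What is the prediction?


Distances: |13-3|=10, |1-3|=2, |0-3|=3, |2-3|=1, |13-3|=10, |16-3|=13, |20-3|=17, |7-3|=4, |1-3|=2. 7 nearest: (2,C), (1,C), (1,C), (0,A), (7,A), (13,A), (13,A). Counts: {'C': 3, 'A': 4}. Majority class: A.

A


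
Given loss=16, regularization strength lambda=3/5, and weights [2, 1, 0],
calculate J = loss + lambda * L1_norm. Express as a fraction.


L1 norm = sum(|w|) = 3. J = 16 + 3/5 * 3 = 89/5.

89/5


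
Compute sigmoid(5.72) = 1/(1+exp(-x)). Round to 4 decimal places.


sigma(5.72) = 1/(1+e^(-5.72)) = 1/(1+0.003280) = 1/1.003280 = 0.9967.

0.9967


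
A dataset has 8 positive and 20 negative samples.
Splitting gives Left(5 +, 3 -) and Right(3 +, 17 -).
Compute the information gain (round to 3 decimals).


H(parent) = 0.8631. H(left) = 0.9544, H(right) = 0.6098. Weighted = (8/28)*0.9544 + (20/28)*0.6098 = 0.7083. IG = 0.8631 - 0.7083 = 0.1548, which rounds to 0.155.

0.155


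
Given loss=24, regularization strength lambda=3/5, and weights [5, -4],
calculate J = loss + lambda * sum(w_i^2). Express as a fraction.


L2 sq norm = sum(w^2) = 41. J = 24 + 3/5 * 41 = 243/5.

243/5


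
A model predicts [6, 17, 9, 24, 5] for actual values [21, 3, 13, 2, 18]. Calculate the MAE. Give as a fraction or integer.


MAE = (1/5) * (|21-6|=15 + |3-17|=14 + |13-9|=4 + |2-24|=22 + |18-5|=13). Sum = 68. MAE = 68/5.

68/5


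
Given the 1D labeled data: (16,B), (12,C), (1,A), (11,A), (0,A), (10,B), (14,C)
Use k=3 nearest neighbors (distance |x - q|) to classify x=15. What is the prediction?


Distances: |16-15|=1, |12-15|=3, |1-15|=14, |11-15|=4, |0-15|=15, |10-15|=5, |14-15|=1. 3 nearest: (16,B), (14,C), (12,C). Counts: {'B': 1, 'C': 2}. Majority class: C.

C


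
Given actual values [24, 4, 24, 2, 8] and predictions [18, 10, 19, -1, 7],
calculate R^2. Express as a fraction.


Mean(y) = 62/5. SS_res = 107. SS_tot = 2336/5. R^2 = 1 - 107/(2336/5) = 1801/2336.

1801/2336


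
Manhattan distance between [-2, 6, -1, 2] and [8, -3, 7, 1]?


d = sum of absolute differences: |-2-8|=10 + |6--3|=9 + |-1-7|=8 + |2-1|=1 = 28.

28


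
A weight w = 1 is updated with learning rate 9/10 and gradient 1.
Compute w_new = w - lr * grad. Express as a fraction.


w_new = 1 - 9/10 * 1 = 1 - 9/10 = 1/10.

1/10


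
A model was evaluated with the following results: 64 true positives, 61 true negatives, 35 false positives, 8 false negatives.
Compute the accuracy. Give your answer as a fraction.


Accuracy = (TP + TN) / (TP + TN + FP + FN) = (64 + 61) / 168 = 125/168.

125/168


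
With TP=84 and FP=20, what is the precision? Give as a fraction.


Precision = TP / (TP + FP) = 84 / 104 = 21/26.

21/26


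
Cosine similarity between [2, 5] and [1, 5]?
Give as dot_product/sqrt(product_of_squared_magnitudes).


dot = 27. |a|^2 = 29, |b|^2 = 26. cos = 27/sqrt(754).

27/sqrt(754)


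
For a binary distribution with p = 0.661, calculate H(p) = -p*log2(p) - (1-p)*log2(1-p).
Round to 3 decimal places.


H = -0.661*log2(0.661) - 0.339*log2(0.339) = 0.924.

0.924


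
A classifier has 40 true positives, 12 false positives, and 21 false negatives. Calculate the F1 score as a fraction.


Precision = 40/52 = 10/13. Recall = 40/61 = 40/61. F1 = 2*P*R/(P+R) = 80/113.

80/113


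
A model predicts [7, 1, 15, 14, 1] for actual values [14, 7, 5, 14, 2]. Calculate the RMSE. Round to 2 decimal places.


MSE = 37.2000. RMSE = sqrt(37.2000) = 6.10.

6.10


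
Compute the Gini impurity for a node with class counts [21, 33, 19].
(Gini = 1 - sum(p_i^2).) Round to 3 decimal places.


Total = 73. Proportions: 21/73, 33/73, 19/73. sum(p_i^2) = 0.3549. Gini = 1 - 0.3549 = 0.6451, which rounds to 0.645.

0.645


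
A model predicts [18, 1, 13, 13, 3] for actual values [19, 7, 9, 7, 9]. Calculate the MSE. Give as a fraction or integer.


MSE = (1/5) * ((19-18)^2=1 + (7-1)^2=36 + (9-13)^2=16 + (7-13)^2=36 + (9-3)^2=36). Sum = 125. MSE = 25.

25


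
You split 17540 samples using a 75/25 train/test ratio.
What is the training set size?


Test set = 17540 * 25% = 4385. Training set = 17540 - 4385 = 13155.

13155


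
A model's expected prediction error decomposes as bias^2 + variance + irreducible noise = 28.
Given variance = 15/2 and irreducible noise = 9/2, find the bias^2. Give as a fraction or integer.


Total error = bias^2 + variance + irreducible noise. So bias^2 = 28 - 15/2 - 9/2 = 16.

16


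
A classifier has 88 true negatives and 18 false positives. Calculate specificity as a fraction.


Specificity = TN / (TN + FP) = 88 / 106 = 44/53.

44/53


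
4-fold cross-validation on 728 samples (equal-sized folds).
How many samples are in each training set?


Each validation fold has 728/4 = 182 samples. Training set = 728 - 182 = 546.

546


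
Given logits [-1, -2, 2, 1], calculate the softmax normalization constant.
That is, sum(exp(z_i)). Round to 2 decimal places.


Denom = e^-1=0.3679 + e^-2=0.1353 + e^2=7.3891 + e^1=2.7183. Sum = 10.6106, which rounds to 10.61.

10.61


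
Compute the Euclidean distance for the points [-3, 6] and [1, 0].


d = sqrt(sum of squared differences). (-3-1)^2=16, (6-0)^2=36. Sum = 52.

sqrt(52)


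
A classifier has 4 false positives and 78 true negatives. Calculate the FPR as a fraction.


FPR = FP / (FP + TN) = 4 / 82 = 2/41.

2/41


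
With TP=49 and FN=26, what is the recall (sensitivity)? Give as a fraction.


Recall = TP / (TP + FN) = 49 / 75 = 49/75.

49/75


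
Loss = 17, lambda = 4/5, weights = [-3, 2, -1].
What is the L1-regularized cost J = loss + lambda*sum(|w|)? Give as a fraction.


L1 norm = sum(|w|) = 6. J = 17 + 4/5 * 6 = 109/5.

109/5


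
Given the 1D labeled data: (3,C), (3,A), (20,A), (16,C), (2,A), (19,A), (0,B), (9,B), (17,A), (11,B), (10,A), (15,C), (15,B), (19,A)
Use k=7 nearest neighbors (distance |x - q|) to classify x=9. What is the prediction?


Distances: |3-9|=6, |3-9|=6, |20-9|=11, |16-9|=7, |2-9|=7, |19-9|=10, |0-9|=9, |9-9|=0, |17-9|=8, |11-9|=2, |10-9|=1, |15-9|=6, |15-9|=6, |19-9|=10. 7 nearest: (9,B), (10,A), (11,B), (3,A), (15,B), (3,C), (15,C). Counts: {'B': 3, 'A': 2, 'C': 2}. Majority class: B.

B


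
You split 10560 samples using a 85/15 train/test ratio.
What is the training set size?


Test set = 10560 * 15% = 1584. Training set = 10560 - 1584 = 8976.

8976


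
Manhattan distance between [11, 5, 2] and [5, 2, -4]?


d = sum of absolute differences: |11-5|=6 + |5-2|=3 + |2--4|=6 = 15.

15


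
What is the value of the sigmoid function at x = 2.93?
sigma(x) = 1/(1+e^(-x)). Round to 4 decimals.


sigma(2.93) = 1/(1+e^(-2.93)) = 1/(1+0.053397) = 1/1.053397 = 0.9493.

0.9493


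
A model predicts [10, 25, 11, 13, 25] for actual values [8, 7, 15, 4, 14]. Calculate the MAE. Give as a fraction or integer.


MAE = (1/5) * (|8-10|=2 + |7-25|=18 + |15-11|=4 + |4-13|=9 + |14-25|=11). Sum = 44. MAE = 44/5.

44/5


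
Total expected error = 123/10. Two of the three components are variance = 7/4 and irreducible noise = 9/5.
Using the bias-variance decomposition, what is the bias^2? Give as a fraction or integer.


Total error = bias^2 + variance + irreducible noise. So bias^2 = 123/10 - 7/4 - 9/5 = 35/4.

35/4


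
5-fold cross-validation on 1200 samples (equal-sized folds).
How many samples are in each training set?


Each validation fold has 1200/5 = 240 samples. Training set = 1200 - 240 = 960.

960


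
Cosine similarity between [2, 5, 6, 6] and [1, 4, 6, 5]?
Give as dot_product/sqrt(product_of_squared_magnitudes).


dot = 88. |a|^2 = 101, |b|^2 = 78. cos = 88/sqrt(7878).

88/sqrt(7878)


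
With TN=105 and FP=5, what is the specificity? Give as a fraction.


Specificity = TN / (TN + FP) = 105 / 110 = 21/22.

21/22


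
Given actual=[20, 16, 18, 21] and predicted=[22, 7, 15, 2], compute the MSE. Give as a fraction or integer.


MSE = (1/4) * ((20-22)^2=4 + (16-7)^2=81 + (18-15)^2=9 + (21-2)^2=361). Sum = 455. MSE = 455/4.

455/4


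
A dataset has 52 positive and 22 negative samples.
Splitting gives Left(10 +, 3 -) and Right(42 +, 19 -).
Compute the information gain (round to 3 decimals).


H(parent) = 0.8780. H(left) = 0.7793, H(right) = 0.8949. Weighted = (13/74)*0.7793 + (61/74)*0.8949 = 0.8746. IG = 0.8780 - 0.8746 = 0.0034, which rounds to 0.003.

0.003


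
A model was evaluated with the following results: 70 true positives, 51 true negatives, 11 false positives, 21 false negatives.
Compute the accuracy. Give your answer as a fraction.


Accuracy = (TP + TN) / (TP + TN + FP + FN) = (70 + 51) / 153 = 121/153.

121/153


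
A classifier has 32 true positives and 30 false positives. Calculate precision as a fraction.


Precision = TP / (TP + FP) = 32 / 62 = 16/31.

16/31


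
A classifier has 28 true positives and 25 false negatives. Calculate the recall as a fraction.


Recall = TP / (TP + FN) = 28 / 53 = 28/53.

28/53


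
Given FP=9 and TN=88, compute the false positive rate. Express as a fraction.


FPR = FP / (FP + TN) = 9 / 97 = 9/97.

9/97


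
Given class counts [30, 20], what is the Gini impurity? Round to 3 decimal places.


Total = 50. Proportions: 30/50, 20/50. sum(p_i^2) = 0.5200. Gini = 1 - 0.5200 = 0.4800, which rounds to 0.480.

0.480


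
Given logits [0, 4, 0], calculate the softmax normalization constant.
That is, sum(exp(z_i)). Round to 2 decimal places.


Denom = e^0=1.0000 + e^4=54.5982 + e^0=1.0000. Sum = 56.5982, which rounds to 56.60.

56.60


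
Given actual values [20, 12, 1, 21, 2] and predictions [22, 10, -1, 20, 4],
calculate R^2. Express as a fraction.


Mean(y) = 56/5. SS_res = 17. SS_tot = 1814/5. R^2 = 1 - 17/(1814/5) = 1729/1814.

1729/1814


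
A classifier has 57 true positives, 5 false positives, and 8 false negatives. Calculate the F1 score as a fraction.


Precision = 57/62 = 57/62. Recall = 57/65 = 57/65. F1 = 2*P*R/(P+R) = 114/127.

114/127


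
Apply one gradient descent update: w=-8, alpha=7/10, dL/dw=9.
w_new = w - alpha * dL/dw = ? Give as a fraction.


w_new = -8 - 7/10 * 9 = -8 - 63/10 = -143/10.

-143/10


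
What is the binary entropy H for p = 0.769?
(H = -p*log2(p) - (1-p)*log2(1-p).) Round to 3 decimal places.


H = -0.769*log2(0.769) - 0.231*log2(0.231) = 0.780.

0.780


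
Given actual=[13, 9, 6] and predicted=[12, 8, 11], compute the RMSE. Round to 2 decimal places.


MSE = 9.0000. RMSE = sqrt(9.0000) = 3.00.

3.00


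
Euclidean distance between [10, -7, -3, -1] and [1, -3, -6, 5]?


d = sqrt(sum of squared differences). (10-1)^2=81, (-7--3)^2=16, (-3--6)^2=9, (-1-5)^2=36. Sum = 142.

sqrt(142)


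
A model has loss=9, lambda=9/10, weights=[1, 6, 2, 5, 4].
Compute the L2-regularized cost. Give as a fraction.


L2 sq norm = sum(w^2) = 82. J = 9 + 9/10 * 82 = 414/5.

414/5


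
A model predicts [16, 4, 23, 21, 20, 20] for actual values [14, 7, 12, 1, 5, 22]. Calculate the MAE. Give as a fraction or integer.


MAE = (1/6) * (|14-16|=2 + |7-4|=3 + |12-23|=11 + |1-21|=20 + |5-20|=15 + |22-20|=2). Sum = 53. MAE = 53/6.

53/6


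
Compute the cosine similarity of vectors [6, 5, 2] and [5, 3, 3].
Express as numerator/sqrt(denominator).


dot = 51. |a|^2 = 65, |b|^2 = 43. cos = 51/sqrt(2795).

51/sqrt(2795)
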